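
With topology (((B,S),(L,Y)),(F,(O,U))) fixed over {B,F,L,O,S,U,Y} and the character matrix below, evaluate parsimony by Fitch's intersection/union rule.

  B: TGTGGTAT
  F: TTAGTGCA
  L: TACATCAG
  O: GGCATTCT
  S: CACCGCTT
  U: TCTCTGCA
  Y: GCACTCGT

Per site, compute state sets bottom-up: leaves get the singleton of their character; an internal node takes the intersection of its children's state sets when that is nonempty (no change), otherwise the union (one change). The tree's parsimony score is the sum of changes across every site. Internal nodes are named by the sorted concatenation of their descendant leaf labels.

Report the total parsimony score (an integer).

site 0, node BS: B={T} ∪ S={C} → {C,T} (+1)
site 0, node LY: L={T} ∪ Y={G} → {G,T} (+1)
site 0, node BLSY: BS={C,T} ∩ LY={G,T} → {T} (+0)
site 0, node OU: O={G} ∪ U={T} → {G,T} (+1)
site 0, node FOU: F={T} ∩ OU={G,T} → {T} (+0)
site 0, node BFLOSUY: BLSY={T} ∩ FOU={T} → {T} (+0)
site 1, node BS: B={G} ∪ S={A} → {A,G} (+1)
site 1, node LY: L={A} ∪ Y={C} → {A,C} (+1)
site 1, node BLSY: BS={A,G} ∩ LY={A,C} → {A} (+0)
site 1, node OU: O={G} ∪ U={C} → {C,G} (+1)
site 1, node FOU: F={T} ∪ OU={C,G} → {C,G,T} (+1)
site 1, node BFLOSUY: BLSY={A} ∪ FOU={C,G,T} → {A,C,G,T} (+1)
site 2, node BS: B={T} ∪ S={C} → {C,T} (+1)
site 2, node LY: L={C} ∪ Y={A} → {A,C} (+1)
site 2, node BLSY: BS={C,T} ∩ LY={A,C} → {C} (+0)
site 2, node OU: O={C} ∪ U={T} → {C,T} (+1)
site 2, node FOU: F={A} ∪ OU={C,T} → {A,C,T} (+1)
site 2, node BFLOSUY: BLSY={C} ∩ FOU={A,C,T} → {C} (+0)
site 3, node BS: B={G} ∪ S={C} → {C,G} (+1)
site 3, node LY: L={A} ∪ Y={C} → {A,C} (+1)
site 3, node BLSY: BS={C,G} ∩ LY={A,C} → {C} (+0)
site 3, node OU: O={A} ∪ U={C} → {A,C} (+1)
site 3, node FOU: F={G} ∪ OU={A,C} → {A,C,G} (+1)
site 3, node BFLOSUY: BLSY={C} ∩ FOU={A,C,G} → {C} (+0)
site 4, node BS: B={G} ∩ S={G} → {G} (+0)
site 4, node LY: L={T} ∩ Y={T} → {T} (+0)
site 4, node BLSY: BS={G} ∪ LY={T} → {G,T} (+1)
site 4, node OU: O={T} ∩ U={T} → {T} (+0)
site 4, node FOU: F={T} ∩ OU={T} → {T} (+0)
site 4, node BFLOSUY: BLSY={G,T} ∩ FOU={T} → {T} (+0)
site 5, node BS: B={T} ∪ S={C} → {C,T} (+1)
site 5, node LY: L={C} ∩ Y={C} → {C} (+0)
site 5, node BLSY: BS={C,T} ∩ LY={C} → {C} (+0)
site 5, node OU: O={T} ∪ U={G} → {G,T} (+1)
site 5, node FOU: F={G} ∩ OU={G,T} → {G} (+0)
site 5, node BFLOSUY: BLSY={C} ∪ FOU={G} → {C,G} (+1)
site 6, node BS: B={A} ∪ S={T} → {A,T} (+1)
site 6, node LY: L={A} ∪ Y={G} → {A,G} (+1)
site 6, node BLSY: BS={A,T} ∩ LY={A,G} → {A} (+0)
site 6, node OU: O={C} ∩ U={C} → {C} (+0)
site 6, node FOU: F={C} ∩ OU={C} → {C} (+0)
site 6, node BFLOSUY: BLSY={A} ∪ FOU={C} → {A,C} (+1)
site 7, node BS: B={T} ∩ S={T} → {T} (+0)
site 7, node LY: L={G} ∪ Y={T} → {G,T} (+1)
site 7, node BLSY: BS={T} ∩ LY={G,T} → {T} (+0)
site 7, node OU: O={T} ∪ U={A} → {A,T} (+1)
site 7, node FOU: F={A} ∩ OU={A,T} → {A} (+0)
site 7, node BFLOSUY: BLSY={T} ∪ FOU={A} → {A,T} (+1)
per-site changes: [3, 5, 4, 4, 1, 3, 3, 3]; total = 26

26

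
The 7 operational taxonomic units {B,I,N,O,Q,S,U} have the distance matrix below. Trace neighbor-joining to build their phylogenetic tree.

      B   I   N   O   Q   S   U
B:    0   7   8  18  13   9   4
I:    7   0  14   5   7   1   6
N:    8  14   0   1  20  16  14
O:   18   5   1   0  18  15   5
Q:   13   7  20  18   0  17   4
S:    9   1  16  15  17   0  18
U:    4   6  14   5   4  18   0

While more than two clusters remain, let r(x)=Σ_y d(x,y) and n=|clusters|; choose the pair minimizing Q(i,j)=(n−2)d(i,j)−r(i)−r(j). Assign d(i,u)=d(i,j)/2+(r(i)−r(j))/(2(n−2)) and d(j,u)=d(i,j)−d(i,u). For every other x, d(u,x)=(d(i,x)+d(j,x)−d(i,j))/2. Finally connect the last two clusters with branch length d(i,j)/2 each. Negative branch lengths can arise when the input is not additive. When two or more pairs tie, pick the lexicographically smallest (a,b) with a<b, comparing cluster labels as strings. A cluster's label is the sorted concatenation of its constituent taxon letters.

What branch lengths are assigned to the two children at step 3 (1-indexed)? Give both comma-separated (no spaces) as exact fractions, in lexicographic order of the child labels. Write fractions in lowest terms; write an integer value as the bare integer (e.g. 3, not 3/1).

61/12,-13/12

iteration 1: select N,O (d=1, Q=-130); attach at lengths (8/5, -3/5); label the merged cluster NO
  updated: d(B,NO)=25/2, d(I,NO)=9, d(NO,Q)=37/2, d(NO,S)=15, d(NO,U)=9
iteration 2: select I,S (d=1, Q=-86); attach at lengths (-13/4, 17/4); label the merged cluster IS
  updated: d(B,IS)=15/2, d(IS,NO)=23/2, d(IS,Q)=23/2, d(IS,U)=23/2
iteration 3: select Q,U (d=4, Q=-127/2); attach at lengths (61/12, -13/12); label the merged cluster QU
  updated: d(B,QU)=13/2, d(IS,QU)=19/2, d(NO,QU)=47/4
iteration 4: select B,QU (d=13/2, Q=-165/4); attach at lengths (47/16, 57/16); label the merged cluster BQU
  updated: d(BQU,IS)=21/4, d(BQU,NO)=71/8
iteration 5: select BQU,IS (d=21/4, Q=-205/8); attach at lengths (21/16, 63/16); label the merged cluster BIQSU
  updated: d(BIQSU,NO)=121/16
iteration 6: select BIQSU,NO (d=121/16); attach at lengths (121/32, 121/32); label the merged cluster BINOQSU
final tree: (((B:47/16,(Q:61/12,U:-13/12):57/16):21/16,(I:-13/4,S:17/4):63/16):121/32,(N:8/5,O:-3/5):121/32)
total length: 405/16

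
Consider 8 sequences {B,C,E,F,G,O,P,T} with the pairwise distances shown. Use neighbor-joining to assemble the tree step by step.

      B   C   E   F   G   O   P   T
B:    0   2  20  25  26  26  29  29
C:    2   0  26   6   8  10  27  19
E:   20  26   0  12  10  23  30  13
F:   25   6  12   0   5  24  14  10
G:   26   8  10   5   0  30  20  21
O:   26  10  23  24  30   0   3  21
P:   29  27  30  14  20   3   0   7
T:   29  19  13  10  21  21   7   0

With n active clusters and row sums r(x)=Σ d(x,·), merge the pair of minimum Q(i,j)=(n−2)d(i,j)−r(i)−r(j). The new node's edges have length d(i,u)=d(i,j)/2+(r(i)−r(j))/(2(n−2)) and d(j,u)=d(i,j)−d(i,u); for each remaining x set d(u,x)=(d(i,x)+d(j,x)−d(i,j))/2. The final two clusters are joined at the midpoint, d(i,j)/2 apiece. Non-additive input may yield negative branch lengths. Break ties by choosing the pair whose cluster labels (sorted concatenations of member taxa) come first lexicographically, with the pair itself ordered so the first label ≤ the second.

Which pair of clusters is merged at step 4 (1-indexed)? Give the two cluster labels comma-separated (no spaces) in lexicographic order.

iteration 1: select O,P (d=3, Q=-249); attach at lengths (25/12, 11/12); label the merged cluster OP
  updated: d(B,OP)=26, d(C,OP)=17, d(E,OP)=25, d(F,OP)=35/2, d(G,OP)=47/2, d(OP,T)=25/2
iteration 2: select B,C (d=2, Q=-196); attach at lengths (6, -4); label the merged cluster BC
  updated: d(BC,E)=22, d(BC,F)=29/2, d(BC,G)=16, d(BC,OP)=41/2, d(BC,T)=23
iteration 3: select OP,T (d=25/2, Q=-257/2); attach at lengths (139/16, 61/16); label the merged cluster OPT
  updated: d(BC,OPT)=31/2, d(E,OPT)=51/4, d(F,OPT)=15/2, d(G,OPT)=16
iteration 4: select E,G (d=10, Q=-295/4); attach at lengths (53/8, 27/8); label the merged cluster EG
  updated: d(BC,EG)=14, d(EG,F)=7/2, d(EG,OPT)=75/8
iteration 5: select BC,OPT (d=31/2, Q=-363/8); attach at lengths (341/32, 155/32); label the merged cluster BCOPT
  updated: d(BCOPT,EG)=63/16, d(BCOPT,F)=13/4
iteration 6: select BCOPT,EG (d=63/16, Q=-171/16); attach at lengths (59/32, 67/32); label the merged cluster BCEGOPT
  updated: d(BCEGOPT,F)=45/32
iteration 7: select BCEGOPT,F (d=45/32); attach at lengths (45/64, 45/64); label the merged cluster BCEFGOPT
final tree: ((((B:6,C:-4):341/32,((O:25/12,P:11/12):139/16,T:61/16):155/32):59/32,(E:53/8,G:27/8):67/32):45/64,F:45/64)
total length: 1547/32

E,G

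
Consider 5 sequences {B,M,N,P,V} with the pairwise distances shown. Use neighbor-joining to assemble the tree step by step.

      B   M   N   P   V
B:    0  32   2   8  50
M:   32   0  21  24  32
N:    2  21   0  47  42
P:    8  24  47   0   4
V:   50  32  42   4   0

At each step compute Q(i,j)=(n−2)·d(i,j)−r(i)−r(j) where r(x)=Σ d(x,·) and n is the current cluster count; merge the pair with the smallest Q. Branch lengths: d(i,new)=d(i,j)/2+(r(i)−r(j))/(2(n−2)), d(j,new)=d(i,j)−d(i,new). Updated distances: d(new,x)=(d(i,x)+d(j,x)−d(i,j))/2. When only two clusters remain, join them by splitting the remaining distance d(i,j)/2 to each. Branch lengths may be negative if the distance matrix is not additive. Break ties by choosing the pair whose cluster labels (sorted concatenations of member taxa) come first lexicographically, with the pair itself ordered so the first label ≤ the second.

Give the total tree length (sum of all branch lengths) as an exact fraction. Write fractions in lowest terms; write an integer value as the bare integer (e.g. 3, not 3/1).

iteration 1: select P,V (d=4, Q=-199); attach at lengths (-11/2, 19/2); label the merged cluster PV
  updated: d(B,PV)=27, d(M,PV)=26, d(N,PV)=85/2
iteration 2: select B,N (d=2, Q=-245/2); attach at lengths (-1/8, 17/8); label the merged cluster BN
  updated: d(BN,M)=51/2, d(BN,PV)=135/4
iteration 3: select BN,M (d=51/2, Q=-341/4); attach at lengths (133/8, 71/8); label the merged cluster BMN
  updated: d(BMN,PV)=137/8
iteration 4: select BMN,PV (d=137/8); attach at lengths (137/16, 137/16); label the merged cluster BMNPV
final tree: (((B:-1/8,N:17/8):133/8,M:71/8):137/16,(P:-11/2,V:19/2):137/16)
total length: 389/8

389/8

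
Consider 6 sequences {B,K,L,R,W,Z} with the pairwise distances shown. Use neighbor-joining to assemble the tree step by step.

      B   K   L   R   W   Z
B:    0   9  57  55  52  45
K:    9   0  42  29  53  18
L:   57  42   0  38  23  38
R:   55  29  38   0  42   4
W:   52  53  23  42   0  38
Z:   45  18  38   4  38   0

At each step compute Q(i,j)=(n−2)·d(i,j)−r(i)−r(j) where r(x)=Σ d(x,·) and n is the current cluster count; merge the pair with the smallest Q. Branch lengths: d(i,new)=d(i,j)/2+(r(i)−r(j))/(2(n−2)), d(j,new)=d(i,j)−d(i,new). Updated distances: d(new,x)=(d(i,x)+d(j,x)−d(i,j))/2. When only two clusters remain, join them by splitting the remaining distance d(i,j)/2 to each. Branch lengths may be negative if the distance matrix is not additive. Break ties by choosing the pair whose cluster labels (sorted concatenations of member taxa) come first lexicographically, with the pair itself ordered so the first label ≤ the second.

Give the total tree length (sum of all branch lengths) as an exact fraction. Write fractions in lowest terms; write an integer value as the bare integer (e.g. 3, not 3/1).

651/8

step 1: merge (B,K) at d=9, Q=-333; branch lengths B→103/8, K→-31/8; new cluster BK
  updated: d(BK,L)=45, d(BK,R)=75/2, d(BK,W)=48, d(BK,Z)=27
step 2: merge (L,W) at d=23, Q=-226; branch lengths L→31/3, W→38/3; new cluster LW
  updated: d(BK,LW)=35, d(LW,R)=57/2, d(LW,Z)=53/2
step 3: merge (BK,LW) at d=35, Q=-239/2; branch lengths BK→159/8, LW→121/8; new cluster BKLW
  updated: d(BKLW,R)=31/2, d(BKLW,Z)=37/4
step 4: merge (BKLW,R) at d=31/2, Q=-115/4; branch lengths BKLW→83/8, R→41/8; new cluster BKLRW
  updated: d(BKLRW,Z)=-9/8
step 5: merge (BKLRW,Z) at d=-9/8; branch lengths BKLRW→-9/16, Z→-9/16; new cluster BKLRWZ
final tree: ((((B:103/8,K:-31/8):159/8,(L:31/3,W:38/3):121/8):83/8,R:41/8):-9/16,Z:-9/16)
total length: 651/8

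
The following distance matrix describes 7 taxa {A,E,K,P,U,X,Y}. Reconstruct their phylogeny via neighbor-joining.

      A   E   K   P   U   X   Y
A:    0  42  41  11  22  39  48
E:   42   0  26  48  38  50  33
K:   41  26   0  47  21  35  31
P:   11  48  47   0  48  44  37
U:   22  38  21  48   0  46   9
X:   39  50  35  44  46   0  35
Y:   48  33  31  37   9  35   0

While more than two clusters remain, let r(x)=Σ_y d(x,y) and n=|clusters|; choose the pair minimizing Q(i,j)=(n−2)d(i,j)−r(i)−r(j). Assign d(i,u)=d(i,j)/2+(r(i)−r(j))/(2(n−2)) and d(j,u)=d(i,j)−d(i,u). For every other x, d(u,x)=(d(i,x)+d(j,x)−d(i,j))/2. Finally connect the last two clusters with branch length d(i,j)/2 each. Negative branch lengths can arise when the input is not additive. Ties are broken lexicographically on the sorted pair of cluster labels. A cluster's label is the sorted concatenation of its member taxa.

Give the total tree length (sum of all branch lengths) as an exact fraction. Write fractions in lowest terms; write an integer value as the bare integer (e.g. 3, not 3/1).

iteration 1: select A,P (d=11, Q=-383); attach at lengths (23/10, 87/10); label the merged cluster AP
  updated: d(AP,E)=79/2, d(AP,K)=77/2, d(AP,U)=59/2, d(AP,X)=36, d(AP,Y)=37
iteration 2: select U,Y (d=9, Q=-505/2); attach at lengths (69/16, 75/16); label the merged cluster UY
  updated: d(AP,UY)=115/4, d(E,UY)=31, d(K,UY)=43/2, d(UY,X)=36
iteration 3: select AP,X (d=36, Q=-767/4); attach at lengths (125/8, 163/8); label the merged cluster APX
  updated: d(APX,E)=107/4, d(APX,K)=75/4, d(APX,UY)=115/8
iteration 4: select APX,UY (d=115/8, Q=-98); attach at lengths (87/16, 143/16); label the merged cluster APUXY
  updated: d(APUXY,E)=347/16, d(APUXY,K)=207/16
iteration 5: select APUXY,E (d=347/16, Q=-485/8); attach at lengths (69/16, 139/8); label the merged cluster AEPUXY
  updated: d(AEPUXY,K)=69/8
iteration 6: select AEPUXY,K (d=69/8); attach at lengths (69/16, 69/16); label the merged cluster AEKPUXY
final tree: (((((A:23/10,P:87/10):125/8,X:163/8):87/16,(U:69/16,Y:75/16):143/16):69/16,E:139/8):69/16,K:69/16)
total length: 1611/16

1611/16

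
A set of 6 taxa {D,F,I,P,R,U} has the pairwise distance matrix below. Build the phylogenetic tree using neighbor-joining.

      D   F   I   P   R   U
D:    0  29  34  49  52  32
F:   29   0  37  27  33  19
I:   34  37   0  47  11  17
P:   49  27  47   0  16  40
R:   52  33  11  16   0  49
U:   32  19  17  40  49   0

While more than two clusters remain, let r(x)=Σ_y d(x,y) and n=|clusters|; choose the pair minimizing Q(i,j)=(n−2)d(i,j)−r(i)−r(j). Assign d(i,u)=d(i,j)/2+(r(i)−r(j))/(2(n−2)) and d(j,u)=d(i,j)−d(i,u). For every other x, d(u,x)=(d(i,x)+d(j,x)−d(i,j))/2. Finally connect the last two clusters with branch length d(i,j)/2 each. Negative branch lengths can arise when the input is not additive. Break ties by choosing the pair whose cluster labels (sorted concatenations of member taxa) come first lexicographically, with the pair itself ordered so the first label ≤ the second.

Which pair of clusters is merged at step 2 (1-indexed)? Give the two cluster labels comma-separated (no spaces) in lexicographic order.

iteration 1: select P,R (d=16, Q=-276); attach at lengths (41/4, 23/4); label the merged cluster PR
  updated: d(D,PR)=85/2, d(F,PR)=22, d(I,PR)=21, d(PR,U)=73/2
iteration 2: select I,PR (d=21, Q=-168); attach at lengths (25/3, 38/3); label the merged cluster IPR
  updated: d(D,IPR)=111/4, d(F,IPR)=19, d(IPR,U)=65/4
iteration 3: select D,F (d=29, Q=-391/4); attach at lengths (319/16, 145/16); label the merged cluster DF
  updated: d(DF,IPR)=71/8, d(DF,U)=11
iteration 4: select DF,IPR (d=71/8, Q=-289/8); attach at lengths (29/16, 113/16); label the merged cluster DFIPR
  updated: d(DFIPR,U)=147/16
iteration 5: select DFIPR,U (d=147/16); attach at lengths (147/32, 147/32); label the merged cluster DFIPRU
final tree: (((D:319/16,F:145/16):29/16,(I:25/3,(P:41/4,R:23/4):38/3):113/16):147/32,U:147/32)
total length: 1345/16

I,PR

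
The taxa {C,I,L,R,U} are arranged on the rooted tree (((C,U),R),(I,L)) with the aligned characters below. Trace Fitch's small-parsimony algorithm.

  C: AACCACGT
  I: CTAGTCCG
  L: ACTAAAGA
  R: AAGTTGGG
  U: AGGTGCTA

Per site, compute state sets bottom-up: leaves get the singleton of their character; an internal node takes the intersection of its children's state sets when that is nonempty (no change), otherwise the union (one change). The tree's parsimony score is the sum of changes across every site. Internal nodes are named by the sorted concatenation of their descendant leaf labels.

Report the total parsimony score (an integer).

[col 0] CU: children C:{A}, U:{A} ∩→ {A}; cost 0
[col 0] CRU: children CU:{A}, R:{A} ∩→ {A}; cost 0
[col 0] IL: children I:{C}, L:{A} ∪→ {A,C}; cost 1
[col 0] CILRU: children CRU:{A}, IL:{A,C} ∩→ {A}; cost 0
[col 1] CU: children C:{A}, U:{G} ∪→ {A,G}; cost 1
[col 1] CRU: children CU:{A,G}, R:{A} ∩→ {A}; cost 0
[col 1] IL: children I:{T}, L:{C} ∪→ {C,T}; cost 1
[col 1] CILRU: children CRU:{A}, IL:{C,T} ∪→ {A,C,T}; cost 1
[col 2] CU: children C:{C}, U:{G} ∪→ {C,G}; cost 1
[col 2] CRU: children CU:{C,G}, R:{G} ∩→ {G}; cost 0
[col 2] IL: children I:{A}, L:{T} ∪→ {A,T}; cost 1
[col 2] CILRU: children CRU:{G}, IL:{A,T} ∪→ {A,G,T}; cost 1
[col 3] CU: children C:{C}, U:{T} ∪→ {C,T}; cost 1
[col 3] CRU: children CU:{C,T}, R:{T} ∩→ {T}; cost 0
[col 3] IL: children I:{G}, L:{A} ∪→ {A,G}; cost 1
[col 3] CILRU: children CRU:{T}, IL:{A,G} ∪→ {A,G,T}; cost 1
[col 4] CU: children C:{A}, U:{G} ∪→ {A,G}; cost 1
[col 4] CRU: children CU:{A,G}, R:{T} ∪→ {A,G,T}; cost 1
[col 4] IL: children I:{T}, L:{A} ∪→ {A,T}; cost 1
[col 4] CILRU: children CRU:{A,G,T}, IL:{A,T} ∩→ {A,T}; cost 0
[col 5] CU: children C:{C}, U:{C} ∩→ {C}; cost 0
[col 5] CRU: children CU:{C}, R:{G} ∪→ {C,G}; cost 1
[col 5] IL: children I:{C}, L:{A} ∪→ {A,C}; cost 1
[col 5] CILRU: children CRU:{C,G}, IL:{A,C} ∩→ {C}; cost 0
[col 6] CU: children C:{G}, U:{T} ∪→ {G,T}; cost 1
[col 6] CRU: children CU:{G,T}, R:{G} ∩→ {G}; cost 0
[col 6] IL: children I:{C}, L:{G} ∪→ {C,G}; cost 1
[col 6] CILRU: children CRU:{G}, IL:{C,G} ∩→ {G}; cost 0
[col 7] CU: children C:{T}, U:{A} ∪→ {A,T}; cost 1
[col 7] CRU: children CU:{A,T}, R:{G} ∪→ {A,G,T}; cost 1
[col 7] IL: children I:{G}, L:{A} ∪→ {A,G}; cost 1
[col 7] CILRU: children CRU:{A,G,T}, IL:{A,G} ∩→ {A,G}; cost 0
per-site changes: [1, 3, 3, 3, 3, 2, 2, 3]; total = 20

20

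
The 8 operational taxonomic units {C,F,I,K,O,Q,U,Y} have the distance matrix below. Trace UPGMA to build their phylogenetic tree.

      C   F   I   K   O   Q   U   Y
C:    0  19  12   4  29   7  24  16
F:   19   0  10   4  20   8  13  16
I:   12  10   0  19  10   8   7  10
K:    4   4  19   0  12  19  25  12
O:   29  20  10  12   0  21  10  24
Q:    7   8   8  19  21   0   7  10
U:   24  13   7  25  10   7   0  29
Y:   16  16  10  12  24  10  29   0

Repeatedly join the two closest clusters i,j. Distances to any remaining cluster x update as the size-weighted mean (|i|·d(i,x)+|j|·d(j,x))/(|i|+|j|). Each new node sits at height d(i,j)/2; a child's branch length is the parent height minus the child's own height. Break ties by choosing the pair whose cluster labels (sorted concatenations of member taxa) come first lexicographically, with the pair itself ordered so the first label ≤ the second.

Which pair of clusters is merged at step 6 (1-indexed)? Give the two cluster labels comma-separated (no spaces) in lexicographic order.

FIQU,O

1. join C+K (d=4) ⇒ CK; edges |C|=2, |K|=2
  updated: d(CK,F)=23/2, d(CK,I)=31/2, d(CK,O)=41/2, d(CK,Q)=13, d(CK,U)=49/2, d(CK,Y)=14
2. join I+U (d=7) ⇒ IU; edges |I|=7/2, |U|=7/2
  updated: d(CK,IU)=20, d(F,IU)=23/2, d(IU,O)=10, d(IU,Q)=15/2, d(IU,Y)=39/2
3. join IU+Q (d=15/2) ⇒ IQU; edges |IU|=1/4, |Q|=15/4
  updated: d(CK,IQU)=53/3, d(F,IQU)=31/3, d(IQU,O)=41/3, d(IQU,Y)=49/3
4. join F+IQU (d=31/3) ⇒ FIQU; edges |F|=31/6, |IQU|=17/12
  updated: d(CK,FIQU)=129/8, d(FIQU,O)=61/4, d(FIQU,Y)=65/4
5. join CK+Y (d=14) ⇒ CKY; edges |CK|=5, |Y|=7
  updated: d(CKY,FIQU)=97/6, d(CKY,O)=65/3
6. join FIQU+O (d=61/4) ⇒ FIOQU; edges |FIQU|=59/24, |O|=61/8
  updated: d(CKY,FIOQU)=259/15
7. join CKY+FIOQU (d=259/15) ⇒ CFIKOQUY; edges |CKY|=49/30, |FIOQU|=121/120
final tree: (((C:2,K:2):5,Y:7):49/30,((F:31/6,((I:7/2,U:7/2):1/4,Q:15/4):17/12):59/24,O:61/8):121/120)
total length: 5557/120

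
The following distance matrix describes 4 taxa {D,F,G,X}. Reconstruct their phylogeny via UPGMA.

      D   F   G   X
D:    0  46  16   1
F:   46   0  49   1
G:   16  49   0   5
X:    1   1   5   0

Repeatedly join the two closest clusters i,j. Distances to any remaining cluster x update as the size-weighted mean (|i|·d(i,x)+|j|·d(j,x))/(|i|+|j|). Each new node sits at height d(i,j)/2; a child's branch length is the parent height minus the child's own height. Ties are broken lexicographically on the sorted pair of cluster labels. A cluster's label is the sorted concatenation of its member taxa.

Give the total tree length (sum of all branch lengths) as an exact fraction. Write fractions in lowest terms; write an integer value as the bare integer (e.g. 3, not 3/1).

step 1: merge (D,X) at d=1; branch lengths D→1/2, X→1/2; new cluster DX
  updated: d(DX,F)=47/2, d(DX,G)=21/2
step 2: merge (DX,G) at d=21/2; branch lengths DX→19/4, G→21/4; new cluster DGX
  updated: d(DGX,F)=32
step 3: merge (DGX,F) at d=32; branch lengths DGX→43/4, F→16; new cluster DFGX
final tree: (((D:1/2,X:1/2):19/4,G:21/4):43/4,F:16)
total length: 151/4

151/4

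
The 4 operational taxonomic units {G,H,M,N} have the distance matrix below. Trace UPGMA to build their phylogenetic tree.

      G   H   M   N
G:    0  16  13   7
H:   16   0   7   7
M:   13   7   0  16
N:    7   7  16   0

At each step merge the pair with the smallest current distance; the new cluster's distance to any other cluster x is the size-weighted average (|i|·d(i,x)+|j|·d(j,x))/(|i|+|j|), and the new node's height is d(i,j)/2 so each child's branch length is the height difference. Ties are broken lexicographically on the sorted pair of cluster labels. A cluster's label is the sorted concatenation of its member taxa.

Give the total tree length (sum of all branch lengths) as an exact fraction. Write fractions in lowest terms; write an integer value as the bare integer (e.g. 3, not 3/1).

20

1. join G+N (d=7) ⇒ GN; edges |G|=7/2, |N|=7/2
  updated: d(GN,H)=23/2, d(GN,M)=29/2
2. join H+M (d=7) ⇒ HM; edges |H|=7/2, |M|=7/2
  updated: d(GN,HM)=13
3. join GN+HM (d=13) ⇒ GHMN; edges |GN|=3, |HM|=3
final tree: ((G:7/2,N:7/2):3,(H:7/2,M:7/2):3)
total length: 20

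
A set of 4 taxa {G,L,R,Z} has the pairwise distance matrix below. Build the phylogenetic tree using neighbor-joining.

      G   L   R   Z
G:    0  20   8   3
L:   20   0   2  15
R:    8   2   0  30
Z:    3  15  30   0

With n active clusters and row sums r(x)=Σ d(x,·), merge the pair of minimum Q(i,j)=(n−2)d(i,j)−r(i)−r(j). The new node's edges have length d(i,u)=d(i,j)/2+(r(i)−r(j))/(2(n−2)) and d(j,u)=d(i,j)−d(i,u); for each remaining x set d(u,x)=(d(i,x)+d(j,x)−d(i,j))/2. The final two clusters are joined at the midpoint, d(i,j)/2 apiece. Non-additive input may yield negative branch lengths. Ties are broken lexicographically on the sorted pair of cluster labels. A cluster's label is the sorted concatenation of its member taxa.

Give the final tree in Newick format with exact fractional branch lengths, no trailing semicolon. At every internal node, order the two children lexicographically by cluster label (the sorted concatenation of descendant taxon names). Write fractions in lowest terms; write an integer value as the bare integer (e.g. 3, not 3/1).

iteration 1: select G,Z (d=3, Q=-73); attach at lengths (-11/4, 23/4); label the merged cluster GZ
  updated: d(GZ,L)=16, d(GZ,R)=35/2
iteration 2: select GZ,L (d=16, Q=-71/2); attach at lengths (63/4, 1/4); label the merged cluster GLZ
  updated: d(GLZ,R)=7/4
iteration 3: select GLZ,R (d=7/4); attach at lengths (7/8, 7/8); label the merged cluster GLRZ
final tree: (((G:-11/4,Z:23/4):63/4,L:1/4):7/8,R:7/8)
total length: 83/4

(((G:-11/4,Z:23/4):63/4,L:1/4):7/8,R:7/8)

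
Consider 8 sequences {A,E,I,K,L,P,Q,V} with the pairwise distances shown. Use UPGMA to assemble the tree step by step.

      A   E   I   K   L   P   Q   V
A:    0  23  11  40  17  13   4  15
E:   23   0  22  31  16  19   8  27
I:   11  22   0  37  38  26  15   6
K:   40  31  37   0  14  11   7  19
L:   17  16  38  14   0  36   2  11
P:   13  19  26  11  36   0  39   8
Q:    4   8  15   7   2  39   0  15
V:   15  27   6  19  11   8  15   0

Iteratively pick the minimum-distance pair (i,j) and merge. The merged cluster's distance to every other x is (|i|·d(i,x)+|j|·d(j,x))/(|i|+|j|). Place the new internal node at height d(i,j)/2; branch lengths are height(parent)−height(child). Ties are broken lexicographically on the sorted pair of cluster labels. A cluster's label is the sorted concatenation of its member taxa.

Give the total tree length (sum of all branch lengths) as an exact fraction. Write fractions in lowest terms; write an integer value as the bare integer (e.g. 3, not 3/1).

step 1: merge (L,Q) at d=2; branch lengths L→1, Q→1; new cluster LQ
  updated: d(A,LQ)=21/2, d(E,LQ)=12, d(I,LQ)=53/2, d(K,LQ)=21/2, d(LQ,P)=75/2, d(LQ,V)=13
step 2: merge (I,V) at d=6; branch lengths I→3, V→3; new cluster IV
  updated: d(A,IV)=13, d(E,IV)=49/2, d(IV,K)=28, d(IV,LQ)=79/4, d(IV,P)=17
step 3: merge (A,LQ) at d=21/2; branch lengths A→21/4, LQ→17/4; new cluster ALQ
  updated: d(ALQ,E)=47/3, d(ALQ,IV)=35/2, d(ALQ,K)=61/3, d(ALQ,P)=88/3
step 4: merge (K,P) at d=11; branch lengths K→11/2, P→11/2; new cluster KP
  updated: d(ALQ,KP)=149/6, d(E,KP)=25, d(IV,KP)=45/2
step 5: merge (ALQ,E) at d=47/3; branch lengths ALQ→31/12, E→47/6; new cluster AELQ
  updated: d(AELQ,IV)=77/4, d(AELQ,KP)=199/8
step 6: merge (AELQ,IV) at d=77/4; branch lengths AELQ→43/24, IV→53/8; new cluster AEILQV
  updated: d(AEILQV,KP)=289/12
step 7: merge (AEILQV,KP) at d=289/12; branch lengths AEILQV→29/12, KP→157/24; new cluster AEIKLPQV
final tree: ((((A:21/4,(L:1,Q:1):17/4):31/12,E:47/6):43/24,(I:3,V:3):53/8):29/12,(K:11/2,P:11/2):157/24)
total length: 1351/24

1351/24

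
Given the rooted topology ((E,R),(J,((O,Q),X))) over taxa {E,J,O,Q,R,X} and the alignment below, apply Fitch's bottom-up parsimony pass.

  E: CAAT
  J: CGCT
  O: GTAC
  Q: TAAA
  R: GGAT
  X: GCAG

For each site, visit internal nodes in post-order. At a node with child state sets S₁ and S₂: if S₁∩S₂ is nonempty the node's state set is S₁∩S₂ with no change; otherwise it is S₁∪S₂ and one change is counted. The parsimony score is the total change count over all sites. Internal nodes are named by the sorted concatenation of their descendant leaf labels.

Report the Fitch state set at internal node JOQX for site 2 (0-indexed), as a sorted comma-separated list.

[col 0] ER: children E:{C}, R:{G} ∪→ {C,G}; cost 1
[col 0] OQ: children O:{G}, Q:{T} ∪→ {G,T}; cost 1
[col 0] OQX: children OQ:{G,T}, X:{G} ∩→ {G}; cost 0
[col 0] JOQX: children J:{C}, OQX:{G} ∪→ {C,G}; cost 1
[col 0] EJOQRX: children ER:{C,G}, JOQX:{C,G} ∩→ {C,G}; cost 0
[col 1] ER: children E:{A}, R:{G} ∪→ {A,G}; cost 1
[col 1] OQ: children O:{T}, Q:{A} ∪→ {A,T}; cost 1
[col 1] OQX: children OQ:{A,T}, X:{C} ∪→ {A,C,T}; cost 1
[col 1] JOQX: children J:{G}, OQX:{A,C,T} ∪→ {A,C,G,T}; cost 1
[col 1] EJOQRX: children ER:{A,G}, JOQX:{A,C,G,T} ∩→ {A,G}; cost 0
[col 2] ER: children E:{A}, R:{A} ∩→ {A}; cost 0
[col 2] OQ: children O:{A}, Q:{A} ∩→ {A}; cost 0
[col 2] OQX: children OQ:{A}, X:{A} ∩→ {A}; cost 0
[col 2] JOQX: children J:{C}, OQX:{A} ∪→ {A,C}; cost 1
[col 2] EJOQRX: children ER:{A}, JOQX:{A,C} ∩→ {A}; cost 0
[col 3] ER: children E:{T}, R:{T} ∩→ {T}; cost 0
[col 3] OQ: children O:{C}, Q:{A} ∪→ {A,C}; cost 1
[col 3] OQX: children OQ:{A,C}, X:{G} ∪→ {A,C,G}; cost 1
[col 3] JOQX: children J:{T}, OQX:{A,C,G} ∪→ {A,C,G,T}; cost 1
[col 3] EJOQRX: children ER:{T}, JOQX:{A,C,G,T} ∩→ {T}; cost 0
per-site changes: [3, 4, 1, 3]; total = 11

A,C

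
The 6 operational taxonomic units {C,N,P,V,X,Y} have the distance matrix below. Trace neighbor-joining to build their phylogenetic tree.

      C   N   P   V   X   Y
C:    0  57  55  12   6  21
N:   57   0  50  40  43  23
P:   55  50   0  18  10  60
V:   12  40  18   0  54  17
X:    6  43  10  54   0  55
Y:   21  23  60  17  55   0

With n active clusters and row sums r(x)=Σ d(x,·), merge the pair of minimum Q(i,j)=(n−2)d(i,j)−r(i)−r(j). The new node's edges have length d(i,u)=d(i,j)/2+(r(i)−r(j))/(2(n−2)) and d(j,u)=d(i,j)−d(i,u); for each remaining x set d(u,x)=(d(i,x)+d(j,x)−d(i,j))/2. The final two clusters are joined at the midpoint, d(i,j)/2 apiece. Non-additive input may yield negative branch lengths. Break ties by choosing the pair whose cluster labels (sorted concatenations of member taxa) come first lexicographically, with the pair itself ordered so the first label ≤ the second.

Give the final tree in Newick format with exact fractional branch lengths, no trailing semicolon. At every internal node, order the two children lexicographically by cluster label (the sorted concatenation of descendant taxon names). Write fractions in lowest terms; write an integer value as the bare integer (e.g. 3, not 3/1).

iteration 1: select P,X (d=10, Q=-321); attach at lengths (65/8, 15/8); label the merged cluster PX
  updated: d(C,PX)=51/2, d(N,PX)=83/2, d(PX,V)=31, d(PX,Y)=105/2
iteration 2: select N,Y (d=23, Q=-206); attach at lengths (39/2, 7/2); label the merged cluster NY
  updated: d(C,NY)=55/2, d(NY,PX)=71/2, d(NY,V)=17
iteration 3: select C,PX (d=51/2, Q=-106); attach at lengths (6, 39/2); label the merged cluster CPX
  updated: d(CPX,NY)=75/4, d(CPX,V)=35/4
iteration 4: select CPX,NY (d=75/4, Q=-89/2); attach at lengths (21/4, 27/2); label the merged cluster CNPXY
  updated: d(CNPXY,V)=7/2
iteration 5: select CNPXY,V (d=7/2); attach at lengths (7/4, 7/4); label the merged cluster CNPVXY
final tree: (((C:6,(P:65/8,X:15/8):39/2):21/4,(N:39/2,Y:7/2):27/2):7/4,V:7/4)
total length: 323/4

(((C:6,(P:65/8,X:15/8):39/2):21/4,(N:39/2,Y:7/2):27/2):7/4,V:7/4)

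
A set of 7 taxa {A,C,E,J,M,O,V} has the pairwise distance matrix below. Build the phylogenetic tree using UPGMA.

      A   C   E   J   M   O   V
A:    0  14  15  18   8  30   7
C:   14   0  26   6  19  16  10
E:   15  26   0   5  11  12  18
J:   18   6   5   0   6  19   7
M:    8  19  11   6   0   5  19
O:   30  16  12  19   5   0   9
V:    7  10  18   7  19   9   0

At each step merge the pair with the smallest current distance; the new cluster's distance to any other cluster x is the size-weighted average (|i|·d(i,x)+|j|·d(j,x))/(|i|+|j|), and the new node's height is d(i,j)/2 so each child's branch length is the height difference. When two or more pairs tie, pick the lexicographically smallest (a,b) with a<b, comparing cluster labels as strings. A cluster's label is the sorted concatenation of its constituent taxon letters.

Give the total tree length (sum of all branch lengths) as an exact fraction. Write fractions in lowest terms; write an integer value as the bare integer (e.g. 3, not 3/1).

437/12

1. join E+J (d=5) ⇒ EJ; edges |E|=5/2, |J|=5/2
  updated: d(A,EJ)=33/2, d(C,EJ)=16, d(EJ,M)=17/2, d(EJ,O)=31/2, d(EJ,V)=25/2
2. join M+O (d=5) ⇒ MO; edges |M|=5/2, |O|=5/2
  updated: d(A,MO)=19, d(C,MO)=35/2, d(EJ,MO)=12, d(MO,V)=14
3. join A+V (d=7) ⇒ AV; edges |A|=7/2, |V|=7/2
  updated: d(AV,C)=12, d(AV,EJ)=29/2, d(AV,MO)=33/2
4. join AV+C (d=12) ⇒ ACV; edges |AV|=5/2, |C|=6
  updated: d(ACV,EJ)=15, d(ACV,MO)=101/6
5. join EJ+MO (d=12) ⇒ EJMO; edges |EJ|=7/2, |MO|=7/2
  updated: d(ACV,EJMO)=191/12
6. join ACV+EJMO (d=191/12) ⇒ ACEJMOV; edges |ACV|=47/24, |EJMO|=47/24
final tree: (((A:7/2,V:7/2):5/2,C:6):47/24,((E:5/2,J:5/2):7/2,(M:5/2,O:5/2):7/2):47/24)
total length: 437/12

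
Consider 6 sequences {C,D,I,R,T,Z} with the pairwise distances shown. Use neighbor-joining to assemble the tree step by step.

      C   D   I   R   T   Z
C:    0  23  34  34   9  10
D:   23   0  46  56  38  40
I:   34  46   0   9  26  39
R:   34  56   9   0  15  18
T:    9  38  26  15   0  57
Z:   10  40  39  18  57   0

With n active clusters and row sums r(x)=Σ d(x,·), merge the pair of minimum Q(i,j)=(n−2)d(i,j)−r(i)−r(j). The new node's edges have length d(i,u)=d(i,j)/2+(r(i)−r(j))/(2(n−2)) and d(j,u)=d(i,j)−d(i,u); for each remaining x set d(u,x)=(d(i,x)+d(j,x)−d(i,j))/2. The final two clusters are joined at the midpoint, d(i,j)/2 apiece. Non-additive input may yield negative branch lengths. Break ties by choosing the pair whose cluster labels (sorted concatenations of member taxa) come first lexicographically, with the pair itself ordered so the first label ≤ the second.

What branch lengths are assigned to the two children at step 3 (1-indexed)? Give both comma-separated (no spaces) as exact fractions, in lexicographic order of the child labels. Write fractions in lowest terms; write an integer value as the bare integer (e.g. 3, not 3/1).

-73/16,233/16

iteration 1: select I,R (d=9, Q=-250); attach at lengths (29/4, 7/4); label the merged cluster IR
  updated: d(C,IR)=59/2, d(D,IR)=93/2, d(IR,T)=16, d(IR,Z)=24
iteration 2: select IR,T (d=16, Q=-188); attach at lengths (22/3, 26/3); label the merged cluster IRT
  updated: d(C,IRT)=45/4, d(D,IRT)=137/4, d(IRT,Z)=65/2
iteration 3: select C,Z (d=10, Q=-427/4); attach at lengths (-73/16, 233/16); label the merged cluster CZ
  updated: d(CZ,D)=53/2, d(CZ,IRT)=135/8
iteration 4: select CZ,D (d=53/2, Q=-621/8); attach at lengths (73/16, 351/16); label the merged cluster CDZ
  updated: d(CDZ,IRT)=197/16
iteration 5: select CDZ,IRT (d=197/16); attach at lengths (197/32, 197/32); label the merged cluster CDIRTZ
final tree: (((C:-73/16,Z:233/16):73/16,D:351/16):197/32,((I:29/4,R:7/4):22/3,T:26/3):197/32)
total length: 1181/16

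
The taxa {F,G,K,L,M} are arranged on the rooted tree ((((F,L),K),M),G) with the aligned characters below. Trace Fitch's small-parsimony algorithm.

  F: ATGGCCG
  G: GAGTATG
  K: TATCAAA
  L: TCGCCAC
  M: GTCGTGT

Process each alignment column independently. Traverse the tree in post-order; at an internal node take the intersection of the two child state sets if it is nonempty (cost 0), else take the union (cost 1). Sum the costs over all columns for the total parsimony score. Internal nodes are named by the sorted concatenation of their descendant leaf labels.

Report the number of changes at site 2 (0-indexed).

[col 0] FL: children F:{A}, L:{T} ∪→ {A,T}; cost 1
[col 0] FKL: children FL:{A,T}, K:{T} ∩→ {T}; cost 0
[col 0] FKLM: children FKL:{T}, M:{G} ∪→ {G,T}; cost 1
[col 0] FGKLM: children FKLM:{G,T}, G:{G} ∩→ {G}; cost 0
[col 1] FL: children F:{T}, L:{C} ∪→ {C,T}; cost 1
[col 1] FKL: children FL:{C,T}, K:{A} ∪→ {A,C,T}; cost 1
[col 1] FKLM: children FKL:{A,C,T}, M:{T} ∩→ {T}; cost 0
[col 1] FGKLM: children FKLM:{T}, G:{A} ∪→ {A,T}; cost 1
[col 2] FL: children F:{G}, L:{G} ∩→ {G}; cost 0
[col 2] FKL: children FL:{G}, K:{T} ∪→ {G,T}; cost 1
[col 2] FKLM: children FKL:{G,T}, M:{C} ∪→ {C,G,T}; cost 1
[col 2] FGKLM: children FKLM:{C,G,T}, G:{G} ∩→ {G}; cost 0
[col 3] FL: children F:{G}, L:{C} ∪→ {C,G}; cost 1
[col 3] FKL: children FL:{C,G}, K:{C} ∩→ {C}; cost 0
[col 3] FKLM: children FKL:{C}, M:{G} ∪→ {C,G}; cost 1
[col 3] FGKLM: children FKLM:{C,G}, G:{T} ∪→ {C,G,T}; cost 1
[col 4] FL: children F:{C}, L:{C} ∩→ {C}; cost 0
[col 4] FKL: children FL:{C}, K:{A} ∪→ {A,C}; cost 1
[col 4] FKLM: children FKL:{A,C}, M:{T} ∪→ {A,C,T}; cost 1
[col 4] FGKLM: children FKLM:{A,C,T}, G:{A} ∩→ {A}; cost 0
[col 5] FL: children F:{C}, L:{A} ∪→ {A,C}; cost 1
[col 5] FKL: children FL:{A,C}, K:{A} ∩→ {A}; cost 0
[col 5] FKLM: children FKL:{A}, M:{G} ∪→ {A,G}; cost 1
[col 5] FGKLM: children FKLM:{A,G}, G:{T} ∪→ {A,G,T}; cost 1
[col 6] FL: children F:{G}, L:{C} ∪→ {C,G}; cost 1
[col 6] FKL: children FL:{C,G}, K:{A} ∪→ {A,C,G}; cost 1
[col 6] FKLM: children FKL:{A,C,G}, M:{T} ∪→ {A,C,G,T}; cost 1
[col 6] FGKLM: children FKLM:{A,C,G,T}, G:{G} ∩→ {G}; cost 0
per-site changes: [2, 3, 2, 3, 2, 3, 3]; total = 18

2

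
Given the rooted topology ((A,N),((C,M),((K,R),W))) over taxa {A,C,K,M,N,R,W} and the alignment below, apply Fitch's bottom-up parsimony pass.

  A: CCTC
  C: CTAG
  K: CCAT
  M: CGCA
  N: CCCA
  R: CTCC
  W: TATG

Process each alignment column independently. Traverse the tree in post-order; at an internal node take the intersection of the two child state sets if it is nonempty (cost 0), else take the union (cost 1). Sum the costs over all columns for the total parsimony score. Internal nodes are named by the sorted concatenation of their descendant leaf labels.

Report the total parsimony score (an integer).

AN@0: {C} ∩ {C} = {C} (intersection, +0)
CM@0: {C} ∩ {C} = {C} (intersection, +0)
KR@0: {C} ∩ {C} = {C} (intersection, +0)
KRW@0: {C} ∪ {T} = {C,T} (union, +1)
CKMRW@0: {C} ∩ {C,T} = {C} (intersection, +0)
ACKMNRW@0: {C} ∩ {C} = {C} (intersection, +0)
AN@1: {C} ∩ {C} = {C} (intersection, +0)
CM@1: {T} ∪ {G} = {G,T} (union, +1)
KR@1: {C} ∪ {T} = {C,T} (union, +1)
KRW@1: {C,T} ∪ {A} = {A,C,T} (union, +1)
CKMRW@1: {G,T} ∩ {A,C,T} = {T} (intersection, +0)
ACKMNRW@1: {C} ∪ {T} = {C,T} (union, +1)
AN@2: {T} ∪ {C} = {C,T} (union, +1)
CM@2: {A} ∪ {C} = {A,C} (union, +1)
KR@2: {A} ∪ {C} = {A,C} (union, +1)
KRW@2: {A,C} ∪ {T} = {A,C,T} (union, +1)
CKMRW@2: {A,C} ∩ {A,C,T} = {A,C} (intersection, +0)
ACKMNRW@2: {C,T} ∩ {A,C} = {C} (intersection, +0)
AN@3: {C} ∪ {A} = {A,C} (union, +1)
CM@3: {G} ∪ {A} = {A,G} (union, +1)
KR@3: {T} ∪ {C} = {C,T} (union, +1)
KRW@3: {C,T} ∪ {G} = {C,G,T} (union, +1)
CKMRW@3: {A,G} ∩ {C,G,T} = {G} (intersection, +0)
ACKMNRW@3: {A,C} ∪ {G} = {A,C,G} (union, +1)
per-site changes: [1, 4, 4, 5]; total = 14

14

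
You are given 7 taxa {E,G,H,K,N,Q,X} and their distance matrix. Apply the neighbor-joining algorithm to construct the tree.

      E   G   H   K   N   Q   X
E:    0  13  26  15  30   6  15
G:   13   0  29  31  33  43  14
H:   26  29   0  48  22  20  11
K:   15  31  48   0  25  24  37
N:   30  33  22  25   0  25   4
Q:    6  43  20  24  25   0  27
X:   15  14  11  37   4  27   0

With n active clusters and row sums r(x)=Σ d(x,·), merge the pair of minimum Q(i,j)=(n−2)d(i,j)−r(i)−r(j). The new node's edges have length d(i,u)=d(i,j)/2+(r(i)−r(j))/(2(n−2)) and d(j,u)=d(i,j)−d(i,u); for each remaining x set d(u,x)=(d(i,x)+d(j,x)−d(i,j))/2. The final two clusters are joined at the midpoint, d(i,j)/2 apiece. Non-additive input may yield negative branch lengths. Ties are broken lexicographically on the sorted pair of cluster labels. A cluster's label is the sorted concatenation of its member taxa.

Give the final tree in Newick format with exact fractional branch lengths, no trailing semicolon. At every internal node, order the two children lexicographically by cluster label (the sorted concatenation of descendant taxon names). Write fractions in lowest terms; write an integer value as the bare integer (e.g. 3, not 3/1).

(((E:-91/32,Q:283/32):65/32,(G:79/6,(H:43/4,(N:51/10,X:-11/10):15/4):29/6):245/32):463/64,K:463/64)

1. join N+X (d=4, Q=-227) ⇒ NX; edges |N|=51/10, |X|=-11/10
  updated: d(E,NX)=41/2, d(G,NX)=43/2, d(H,NX)=29/2, d(K,NX)=29, d(NX,Q)=24
2. join H+NX (d=29/2, Q=-189) ⇒ HNX; edges |H|=43/4, |NX|=15/4
  updated: d(E,HNX)=16, d(G,HNX)=18, d(HNX,K)=125/4, d(HNX,Q)=59/4
3. join G+HNX (d=18, Q=-131) ⇒ GHNX; edges |G|=79/6, |HNX|=29/6
  updated: d(E,GHNX)=11/2, d(GHNX,K)=177/8, d(GHNX,Q)=159/8
4. join E+Q (d=6, Q=-515/8) ⇒ EQ; edges |E|=-91/32, |Q|=283/32
  updated: d(EQ,GHNX)=155/16, d(EQ,K)=33/2
5. join EQ+GHNX (d=155/16, Q=-773/16) ⇒ EGHNQX; edges |EQ|=65/32, |GHNX|=245/32
  updated: d(EGHNQX,K)=463/32
6. join EGHNQX+K (d=463/32) ⇒ EGHKNQX; edges |EGHNQX|=463/64, |K|=463/64
final tree: (((E:-91/32,Q:283/32):65/32,(G:79/6,(H:43/4,(N:51/10,X:-11/10):15/4):29/6):245/32):463/64,K:463/64)
total length: 2133/32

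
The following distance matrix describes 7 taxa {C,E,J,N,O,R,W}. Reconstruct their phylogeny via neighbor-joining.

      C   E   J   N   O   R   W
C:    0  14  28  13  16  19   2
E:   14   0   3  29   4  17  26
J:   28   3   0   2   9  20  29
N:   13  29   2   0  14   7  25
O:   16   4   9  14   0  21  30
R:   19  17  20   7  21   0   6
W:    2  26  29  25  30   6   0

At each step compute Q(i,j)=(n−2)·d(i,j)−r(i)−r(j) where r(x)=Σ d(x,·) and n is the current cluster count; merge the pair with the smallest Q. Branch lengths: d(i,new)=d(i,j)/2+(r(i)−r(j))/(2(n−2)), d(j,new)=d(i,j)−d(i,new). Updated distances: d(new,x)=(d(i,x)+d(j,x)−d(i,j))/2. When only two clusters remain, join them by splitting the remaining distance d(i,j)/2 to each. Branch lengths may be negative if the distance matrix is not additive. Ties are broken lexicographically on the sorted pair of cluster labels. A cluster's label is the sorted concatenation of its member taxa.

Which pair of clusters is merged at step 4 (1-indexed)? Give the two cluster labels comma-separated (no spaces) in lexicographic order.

CNRW,J

1. join C+W (d=2, Q=-200) ⇒ CW; edges |C|=-8/5, |W|=18/5
  updated: d(CW,E)=19, d(CW,J)=55/2, d(CW,N)=18, d(CW,O)=22, d(CW,R)=23/2
2. join CW+R (d=23/2, Q=-257/2) ⇒ CRW; edges |CW|=135/16, |R|=49/16
  updated: d(CRW,E)=49/4, d(CRW,J)=18, d(CRW,N)=27/4, d(CRW,O)=63/4
3. join CRW+N (d=27/4, Q=-337/4) ⇒ CNRW; edges |CRW|=85/24, |N|=77/24
  updated: d(CNRW,E)=69/4, d(CNRW,J)=53/8, d(CNRW,O)=23/2
4. join CNRW+J (d=53/8, Q=-163/4) ⇒ CJNRW; edges |CNRW|=15/2, |J|=-7/8
  updated: d(CJNRW,E)=109/16, d(CJNRW,O)=111/16
5. join CJNRW+E (d=109/16, Q=-71/4) ⇒ CEJNRW; edges |CJNRW|=39/8, |E|=31/16
  updated: d(CEJNRW,O)=33/16
6. join CEJNRW+O (d=33/16) ⇒ CEJNORW; edges |CEJNRW|=33/32, |O|=33/32
final tree: ((((((C:-8/5,W:18/5):135/16,R:49/16):85/24,N:77/24):15/2,J:-7/8):39/8,E:31/16):33/32,O:33/32)
total length: 143/4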